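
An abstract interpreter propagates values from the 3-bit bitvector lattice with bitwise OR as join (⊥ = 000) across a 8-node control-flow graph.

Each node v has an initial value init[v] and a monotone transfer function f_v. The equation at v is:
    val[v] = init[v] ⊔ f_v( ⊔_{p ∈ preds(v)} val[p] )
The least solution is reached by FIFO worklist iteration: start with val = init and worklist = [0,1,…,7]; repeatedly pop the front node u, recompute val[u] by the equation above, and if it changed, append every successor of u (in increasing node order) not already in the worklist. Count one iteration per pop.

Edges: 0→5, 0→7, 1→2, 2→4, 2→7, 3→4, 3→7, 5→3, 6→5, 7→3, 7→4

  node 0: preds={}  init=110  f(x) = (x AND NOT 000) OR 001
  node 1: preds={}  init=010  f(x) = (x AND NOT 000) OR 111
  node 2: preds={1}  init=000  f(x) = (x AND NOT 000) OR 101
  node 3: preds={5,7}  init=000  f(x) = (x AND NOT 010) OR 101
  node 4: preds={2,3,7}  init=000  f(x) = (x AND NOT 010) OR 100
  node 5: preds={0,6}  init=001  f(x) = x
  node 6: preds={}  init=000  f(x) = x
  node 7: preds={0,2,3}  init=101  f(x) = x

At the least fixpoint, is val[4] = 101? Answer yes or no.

yes

Iteration log — 10 steps:
  step 1. node 0  ⊔preds=000  new=111  old=110  +wl: 
  step 2. node 1  ⊔preds=000  new=111  old=010  +wl: 
  step 3. node 2  ⊔preds=111  new=111  old=000  +wl: 
  step 4. node 3  ⊔preds=101  new=101  old=000  +wl: 
  step 5. node 4  ⊔preds=111  new=101  old=000  +wl: 
  step 6. node 5  ⊔preds=111  new=111  old=001  +wl: 3
  step 7. node 6  ⊔preds=000  new=000  stable
  step 8. node 7  ⊔preds=111  new=111  old=101  +wl: 4
  step 9. node 3  ⊔preds=111  new=101  stable
  step 10. node 4  ⊔preds=111  new=101  stable

Least fixpoint reached:
  node 0: 111
  node 1: 111
  node 2: 111
  node 3: 101
  node 4: 101
  node 5: 111
  node 6: 000
  node 7: 111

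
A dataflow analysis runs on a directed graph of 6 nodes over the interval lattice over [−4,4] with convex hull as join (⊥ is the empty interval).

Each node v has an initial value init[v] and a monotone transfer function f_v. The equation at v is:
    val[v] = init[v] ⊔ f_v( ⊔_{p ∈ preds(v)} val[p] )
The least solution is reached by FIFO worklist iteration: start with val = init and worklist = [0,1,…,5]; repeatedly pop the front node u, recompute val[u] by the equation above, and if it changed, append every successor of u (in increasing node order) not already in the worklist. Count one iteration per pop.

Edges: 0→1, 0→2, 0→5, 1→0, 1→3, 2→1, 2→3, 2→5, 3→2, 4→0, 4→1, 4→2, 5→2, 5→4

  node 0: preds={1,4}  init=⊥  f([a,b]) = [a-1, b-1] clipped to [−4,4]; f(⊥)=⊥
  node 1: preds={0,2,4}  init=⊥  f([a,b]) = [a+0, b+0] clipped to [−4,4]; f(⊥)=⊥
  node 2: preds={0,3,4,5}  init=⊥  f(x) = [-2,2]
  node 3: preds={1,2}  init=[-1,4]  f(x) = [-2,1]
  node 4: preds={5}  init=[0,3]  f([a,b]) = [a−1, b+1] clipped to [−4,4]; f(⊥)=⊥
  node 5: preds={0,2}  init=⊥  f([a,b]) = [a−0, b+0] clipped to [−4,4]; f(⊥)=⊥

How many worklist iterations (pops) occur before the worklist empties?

23

Worklist (23 pops):
  #1 pop 0: in=[0,3] → [-1,2] (was ⊥); enqueue []
  #2 pop 1: in=[-1,3] → [-1,3] (was ⊥); enqueue [0]
  #3 pop 2: in=[-1,4] → [-2,2] (was ⊥); enqueue [1]
  #4 pop 3: in=[-2,3] → [-2,4] (was [-1,4]); enqueue [2]
  #5 pop 4: in=⊥ → [0,3] (no change)
  #6 pop 5: in=[-2,2] → [-2,2] (was ⊥); enqueue [4]
  #7 pop 0: in=[-1,3] → [-2,2] (was [-1,2]); enqueue [5]
  #8 pop 1: in=[-2,3] → [-2,3] (was [-1,3]); enqueue [0,3]
  #9 pop 2: in=[-2,4] → [-2,2] (no change)
  #10 pop 4: in=[-2,2] → [-3,3] (was [0,3]); enqueue [1,2]
  #11 pop 5: in=[-2,2] → [-2,2] (no change)
  #12 pop 0: in=[-3,3] → [-4,2] (was [-2,2]); enqueue [5]
  #13 pop 3: in=[-2,3] → [-2,4] (no change)
  #14 pop 1: in=[-4,3] → [-4,3] (was [-2,3]); enqueue [0,3]
  #15 pop 2: in=[-4,4] → [-2,2] (no change)
  #16 pop 5: in=[-4,2] → [-4,2] (was [-2,2]); enqueue [2,4]
  #17 pop 0: in=[-4,3] → [-4,2] (no change)
  #18 pop 3: in=[-4,3] → [-2,4] (no change)
  #19 pop 2: in=[-4,4] → [-2,2] (no change)
  #20 pop 4: in=[-4,2] → [-4,3] (was [-3,3]); enqueue [0,1,2]
  #21 pop 0: in=[-4,3] → [-4,2] (no change)
  #22 pop 1: in=[-4,3] → [-4,3] (no change)
  #23 pop 2: in=[-4,4] → [-2,2] (no change)

Fixpoint:
  val[0] = [-4,2]
  val[1] = [-4,3]
  val[2] = [-2,2]
  val[3] = [-2,4]
  val[4] = [-4,3]
  val[5] = [-4,2]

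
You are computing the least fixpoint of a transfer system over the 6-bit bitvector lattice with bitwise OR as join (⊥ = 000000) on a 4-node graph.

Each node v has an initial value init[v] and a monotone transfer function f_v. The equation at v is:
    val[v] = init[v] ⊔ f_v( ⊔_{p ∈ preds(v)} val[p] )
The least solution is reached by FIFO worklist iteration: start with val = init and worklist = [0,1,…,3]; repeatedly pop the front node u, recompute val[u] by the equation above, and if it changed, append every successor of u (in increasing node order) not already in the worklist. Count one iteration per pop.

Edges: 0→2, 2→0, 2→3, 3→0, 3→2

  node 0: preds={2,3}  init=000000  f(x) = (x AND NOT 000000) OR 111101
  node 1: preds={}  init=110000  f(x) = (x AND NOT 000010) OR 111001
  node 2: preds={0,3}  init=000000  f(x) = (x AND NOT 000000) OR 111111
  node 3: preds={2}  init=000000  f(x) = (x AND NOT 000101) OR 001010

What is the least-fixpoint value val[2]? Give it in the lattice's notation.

111111

Trace (6 dequeues):
  [1] u=0 | in 000000 | out 111101 | prev 000000 | push {}
  [2] u=1 | in 000000 | out 111001 | prev 110000 | push {}
  [3] u=2 | in 111101 | out 111111 | prev 000000 | push {0}
  [4] u=3 | in 111111 | out 111010 | prev 000000 | push {2}
  [5] u=0 | in 111111 | out 111111 | prev 111101 | push {}
  [6] u=2 | in 111111 | out 111111 | ==

Converged values:
  [0] 111111
  [1] 111001
  [2] 111111
  [3] 111010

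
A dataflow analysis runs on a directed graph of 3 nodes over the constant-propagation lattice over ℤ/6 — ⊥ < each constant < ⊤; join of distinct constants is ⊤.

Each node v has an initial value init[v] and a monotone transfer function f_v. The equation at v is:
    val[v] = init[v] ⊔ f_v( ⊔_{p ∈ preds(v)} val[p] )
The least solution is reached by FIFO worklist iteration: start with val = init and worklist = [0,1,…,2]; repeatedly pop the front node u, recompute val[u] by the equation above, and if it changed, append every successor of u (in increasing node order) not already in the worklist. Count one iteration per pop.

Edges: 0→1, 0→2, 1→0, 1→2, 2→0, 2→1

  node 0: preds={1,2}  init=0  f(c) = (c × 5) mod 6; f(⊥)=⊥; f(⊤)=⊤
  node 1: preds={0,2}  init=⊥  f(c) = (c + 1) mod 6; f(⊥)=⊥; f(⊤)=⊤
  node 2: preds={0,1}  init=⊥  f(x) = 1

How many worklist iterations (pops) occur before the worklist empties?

Worklist (7 pops):
  #1 pop 0: in=⊥ → 0 (no change)
  #2 pop 1: in=0 → 1 (was ⊥); enqueue [0]
  #3 pop 2: in=⊤ → 1 (was ⊥); enqueue [1]
  #4 pop 0: in=1 → ⊤ (was 0); enqueue [2]
  #5 pop 1: in=⊤ → ⊤ (was 1); enqueue [0]
  #6 pop 2: in=⊤ → 1 (no change)
  #7 pop 0: in=⊤ → ⊤ (no change)

Fixpoint:
  val[0] = ⊤
  val[1] = ⊤
  val[2] = 1

7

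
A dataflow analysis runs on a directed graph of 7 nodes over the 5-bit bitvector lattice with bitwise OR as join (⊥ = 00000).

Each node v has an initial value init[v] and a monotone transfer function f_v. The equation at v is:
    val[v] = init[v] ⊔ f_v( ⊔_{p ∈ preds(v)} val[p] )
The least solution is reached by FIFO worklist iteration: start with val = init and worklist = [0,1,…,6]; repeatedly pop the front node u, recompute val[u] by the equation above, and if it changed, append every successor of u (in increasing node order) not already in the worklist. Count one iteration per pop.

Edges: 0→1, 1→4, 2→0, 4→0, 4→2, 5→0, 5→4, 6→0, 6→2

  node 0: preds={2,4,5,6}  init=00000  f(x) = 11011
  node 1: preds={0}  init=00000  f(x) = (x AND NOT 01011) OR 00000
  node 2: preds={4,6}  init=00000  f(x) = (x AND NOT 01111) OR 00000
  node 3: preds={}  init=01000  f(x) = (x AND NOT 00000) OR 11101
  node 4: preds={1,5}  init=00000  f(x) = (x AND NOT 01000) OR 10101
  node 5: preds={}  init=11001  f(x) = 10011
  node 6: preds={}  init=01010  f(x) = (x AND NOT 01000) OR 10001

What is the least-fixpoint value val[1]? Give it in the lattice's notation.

Iteration log — 12 steps:
  step 1. node 0  ⊔preds=11011  new=11011  old=00000  +wl: 
  step 2. node 1  ⊔preds=11011  new=10000  old=00000  +wl: 
  step 3. node 2  ⊔preds=01010  new=00000  stable
  step 4. node 3  ⊔preds=00000  new=11101  old=01000  +wl: 
  step 5. node 4  ⊔preds=11001  new=10101  old=00000  +wl: 0,2
  step 6. node 5  ⊔preds=00000  new=11011  old=11001  +wl: 4
  step 7. node 6  ⊔preds=00000  new=11011  old=01010  +wl: 
  step 8. node 0  ⊔preds=11111  new=11011  stable
  step 9. node 2  ⊔preds=11111  new=10000  old=00000  +wl: 0
  step 10. node 4  ⊔preds=11011  new=10111  old=10101  +wl: 2
  step 11. node 0  ⊔preds=11111  new=11011  stable
  step 12. node 2  ⊔preds=11111  new=10000  stable

Least fixpoint reached:
  node 0: 11011
  node 1: 10000
  node 2: 10000
  node 3: 11101
  node 4: 10111
  node 5: 11011
  node 6: 11011

10000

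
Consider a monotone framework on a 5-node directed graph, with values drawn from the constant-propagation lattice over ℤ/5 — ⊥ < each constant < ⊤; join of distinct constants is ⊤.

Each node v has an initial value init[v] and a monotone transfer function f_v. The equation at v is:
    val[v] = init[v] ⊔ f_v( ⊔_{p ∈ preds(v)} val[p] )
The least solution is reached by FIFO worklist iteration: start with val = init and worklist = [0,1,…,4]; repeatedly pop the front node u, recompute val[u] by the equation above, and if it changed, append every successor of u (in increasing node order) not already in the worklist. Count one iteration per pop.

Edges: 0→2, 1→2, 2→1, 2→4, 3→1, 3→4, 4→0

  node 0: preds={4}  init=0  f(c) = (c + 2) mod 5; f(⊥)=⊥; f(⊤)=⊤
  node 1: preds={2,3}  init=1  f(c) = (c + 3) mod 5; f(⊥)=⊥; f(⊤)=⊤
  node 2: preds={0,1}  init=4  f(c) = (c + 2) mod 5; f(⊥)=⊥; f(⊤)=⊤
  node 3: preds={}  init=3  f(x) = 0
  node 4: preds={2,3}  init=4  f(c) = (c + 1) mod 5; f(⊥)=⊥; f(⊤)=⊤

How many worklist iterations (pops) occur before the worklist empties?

7

Iteration log — 7 steps:
  step 1. node 0  ⊔preds=4  new=⊤  old=0  +wl: 
  step 2. node 1  ⊔preds=⊤  new=⊤  old=1  +wl: 
  step 3. node 2  ⊔preds=⊤  new=⊤  old=4  +wl: 1
  step 4. node 3  ⊔preds=⊥  new=⊤  old=3  +wl: 
  step 5. node 4  ⊔preds=⊤  new=⊤  old=4  +wl: 0
  step 6. node 1  ⊔preds=⊤  new=⊤  stable
  step 7. node 0  ⊔preds=⊤  new=⊤  stable

Least fixpoint reached:
  node 0: ⊤
  node 1: ⊤
  node 2: ⊤
  node 3: ⊤
  node 4: ⊤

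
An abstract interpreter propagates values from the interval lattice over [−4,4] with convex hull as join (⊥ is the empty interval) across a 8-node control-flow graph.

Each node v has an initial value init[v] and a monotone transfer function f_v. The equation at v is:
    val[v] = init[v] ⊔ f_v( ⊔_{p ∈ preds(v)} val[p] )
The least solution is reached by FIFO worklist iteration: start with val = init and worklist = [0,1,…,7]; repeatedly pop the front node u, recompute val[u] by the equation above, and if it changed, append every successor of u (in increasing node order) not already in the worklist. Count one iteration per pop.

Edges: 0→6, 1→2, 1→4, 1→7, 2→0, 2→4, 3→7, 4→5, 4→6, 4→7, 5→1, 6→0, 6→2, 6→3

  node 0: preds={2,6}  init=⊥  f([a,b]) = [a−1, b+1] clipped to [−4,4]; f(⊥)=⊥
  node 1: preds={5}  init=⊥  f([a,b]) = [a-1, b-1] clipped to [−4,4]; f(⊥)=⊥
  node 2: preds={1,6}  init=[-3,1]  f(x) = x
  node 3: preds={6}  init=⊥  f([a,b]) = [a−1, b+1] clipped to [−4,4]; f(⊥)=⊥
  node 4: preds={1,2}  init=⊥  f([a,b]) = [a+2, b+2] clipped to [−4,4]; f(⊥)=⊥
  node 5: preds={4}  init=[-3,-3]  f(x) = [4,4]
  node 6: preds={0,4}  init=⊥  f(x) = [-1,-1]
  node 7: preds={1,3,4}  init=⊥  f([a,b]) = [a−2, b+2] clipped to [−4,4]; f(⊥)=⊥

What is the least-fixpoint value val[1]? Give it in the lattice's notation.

[-4,3]

Worklist (17 pops):
  #1 pop 0: in=[-3,1] → [-4,2] (was ⊥); enqueue []
  #2 pop 1: in=[-3,-3] → [-4,-4] (was ⊥); enqueue []
  #3 pop 2: in=[-4,-4] → [-4,1] (was [-3,1]); enqueue [0]
  #4 pop 3: in=⊥ → ⊥ (no change)
  #5 pop 4: in=[-4,1] → [-2,3] (was ⊥); enqueue []
  #6 pop 5: in=[-2,3] → [-3,4] (was [-3,-3]); enqueue [1]
  #7 pop 6: in=[-4,3] → [-1,-1] (was ⊥); enqueue [2,3]
  #8 pop 7: in=[-4,3] → [-4,4] (was ⊥); enqueue []
  #9 pop 0: in=[-4,1] → [-4,2] (no change)
  #10 pop 1: in=[-3,4] → [-4,3] (was [-4,-4]); enqueue [4,7]
  #11 pop 2: in=[-4,3] → [-4,3] (was [-4,1]); enqueue [0]
  #12 pop 3: in=[-1,-1] → [-2,0] (was ⊥); enqueue []
  #13 pop 4: in=[-4,3] → [-2,4] (was [-2,3]); enqueue [5,6]
  #14 pop 7: in=[-4,4] → [-4,4] (no change)
  #15 pop 0: in=[-4,3] → [-4,4] (was [-4,2]); enqueue []
  #16 pop 5: in=[-2,4] → [-3,4] (no change)
  #17 pop 6: in=[-4,4] → [-1,-1] (no change)

Fixpoint:
  val[0] = [-4,4]
  val[1] = [-4,3]
  val[2] = [-4,3]
  val[3] = [-2,0]
  val[4] = [-2,4]
  val[5] = [-3,4]
  val[6] = [-1,-1]
  val[7] = [-4,4]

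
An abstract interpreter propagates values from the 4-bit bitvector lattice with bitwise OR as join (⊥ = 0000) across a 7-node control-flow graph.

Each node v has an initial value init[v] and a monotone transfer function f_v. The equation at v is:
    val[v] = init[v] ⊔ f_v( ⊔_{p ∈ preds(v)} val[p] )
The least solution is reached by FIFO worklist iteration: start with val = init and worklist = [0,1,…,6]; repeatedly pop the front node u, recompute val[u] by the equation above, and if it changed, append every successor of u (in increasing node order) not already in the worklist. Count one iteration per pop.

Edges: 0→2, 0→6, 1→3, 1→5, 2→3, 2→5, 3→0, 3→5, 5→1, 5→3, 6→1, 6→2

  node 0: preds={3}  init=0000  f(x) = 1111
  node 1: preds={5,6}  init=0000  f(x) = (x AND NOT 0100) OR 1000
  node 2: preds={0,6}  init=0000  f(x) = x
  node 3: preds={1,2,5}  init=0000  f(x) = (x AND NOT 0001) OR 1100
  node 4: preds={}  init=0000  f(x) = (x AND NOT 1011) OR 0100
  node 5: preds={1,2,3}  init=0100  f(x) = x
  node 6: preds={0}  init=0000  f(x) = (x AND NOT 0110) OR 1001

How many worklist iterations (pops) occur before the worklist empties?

Worklist (12 pops):
  #1 pop 0: in=0000 → 1111 (was 0000); enqueue []
  #2 pop 1: in=0100 → 1000 (was 0000); enqueue []
  #3 pop 2: in=1111 → 1111 (was 0000); enqueue []
  #4 pop 3: in=1111 → 1110 (was 0000); enqueue [0]
  #5 pop 4: in=0000 → 0100 (was 0000); enqueue []
  #6 pop 5: in=1111 → 1111 (was 0100); enqueue [1,3]
  #7 pop 6: in=1111 → 1001 (was 0000); enqueue [2]
  #8 pop 0: in=1110 → 1111 (no change)
  #9 pop 1: in=1111 → 1011 (was 1000); enqueue [5]
  #10 pop 3: in=1111 → 1110 (no change)
  #11 pop 2: in=1111 → 1111 (no change)
  #12 pop 5: in=1111 → 1111 (no change)

Fixpoint:
  val[0] = 1111
  val[1] = 1011
  val[2] = 1111
  val[3] = 1110
  val[4] = 0100
  val[5] = 1111
  val[6] = 1001

12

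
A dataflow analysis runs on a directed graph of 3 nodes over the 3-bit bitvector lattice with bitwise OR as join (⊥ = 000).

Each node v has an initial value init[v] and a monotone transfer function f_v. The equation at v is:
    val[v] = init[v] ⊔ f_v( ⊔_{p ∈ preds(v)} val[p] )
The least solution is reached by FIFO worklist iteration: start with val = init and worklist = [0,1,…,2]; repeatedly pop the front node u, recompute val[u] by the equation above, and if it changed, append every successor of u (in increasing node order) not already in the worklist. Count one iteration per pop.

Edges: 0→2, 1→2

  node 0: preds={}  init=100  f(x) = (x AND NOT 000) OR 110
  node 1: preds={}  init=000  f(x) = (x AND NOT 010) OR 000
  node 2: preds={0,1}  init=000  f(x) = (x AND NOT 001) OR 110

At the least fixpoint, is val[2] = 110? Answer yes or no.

Trace (3 dequeues):
  [1] u=0 | in 000 | out 110 | prev 100 | push {}
  [2] u=1 | in 000 | out 000 | ==
  [3] u=2 | in 110 | out 110 | prev 000 | push {}

Converged values:
  [0] 110
  [1] 000
  [2] 110

yes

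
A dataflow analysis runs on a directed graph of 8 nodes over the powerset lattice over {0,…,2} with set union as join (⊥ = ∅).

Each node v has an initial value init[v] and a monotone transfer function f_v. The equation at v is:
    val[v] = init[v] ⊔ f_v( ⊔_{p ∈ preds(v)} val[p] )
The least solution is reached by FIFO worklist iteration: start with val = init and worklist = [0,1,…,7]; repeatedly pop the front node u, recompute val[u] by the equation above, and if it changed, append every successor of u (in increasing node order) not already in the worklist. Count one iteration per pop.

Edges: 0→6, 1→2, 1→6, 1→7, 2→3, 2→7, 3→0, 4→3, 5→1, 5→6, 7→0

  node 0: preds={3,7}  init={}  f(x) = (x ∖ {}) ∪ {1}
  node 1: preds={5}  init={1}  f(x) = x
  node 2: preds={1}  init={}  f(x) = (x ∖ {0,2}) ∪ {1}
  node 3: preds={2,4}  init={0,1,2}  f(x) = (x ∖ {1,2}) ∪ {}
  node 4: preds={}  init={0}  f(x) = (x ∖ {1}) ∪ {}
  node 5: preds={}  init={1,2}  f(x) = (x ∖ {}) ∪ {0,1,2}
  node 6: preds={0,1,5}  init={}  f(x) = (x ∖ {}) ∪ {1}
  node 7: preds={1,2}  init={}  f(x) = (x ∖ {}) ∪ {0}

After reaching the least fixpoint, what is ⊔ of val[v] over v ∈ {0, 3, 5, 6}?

Worklist (13 pops):
  #1 pop 0: in={0,1,2} → {0,1,2} (was {}); enqueue []
  #2 pop 1: in={1,2} → {1,2} (was {1}); enqueue []
  #3 pop 2: in={1,2} → {1} (was {}); enqueue []
  #4 pop 3: in={0,1} → {0,1,2} (no change)
  #5 pop 4: in={} → {0} (no change)
  #6 pop 5: in={} → {0,1,2} (was {1,2}); enqueue [1]
  #7 pop 6: in={0,1,2} → {0,1,2} (was {}); enqueue []
  #8 pop 7: in={1,2} → {0,1,2} (was {}); enqueue [0]
  #9 pop 1: in={0,1,2} → {0,1,2} (was {1,2}); enqueue [2,6,7]
  #10 pop 0: in={0,1,2} → {0,1,2} (no change)
  #11 pop 2: in={0,1,2} → {1} (no change)
  #12 pop 6: in={0,1,2} → {0,1,2} (no change)
  #13 pop 7: in={0,1,2} → {0,1,2} (no change)

Fixpoint:
  val[0] = {0,1,2}
  val[1] = {0,1,2}
  val[2] = {1}
  val[3] = {0,1,2}
  val[4] = {0}
  val[5] = {0,1,2}
  val[6] = {0,1,2}
  val[7] = {0,1,2}

{0,1,2}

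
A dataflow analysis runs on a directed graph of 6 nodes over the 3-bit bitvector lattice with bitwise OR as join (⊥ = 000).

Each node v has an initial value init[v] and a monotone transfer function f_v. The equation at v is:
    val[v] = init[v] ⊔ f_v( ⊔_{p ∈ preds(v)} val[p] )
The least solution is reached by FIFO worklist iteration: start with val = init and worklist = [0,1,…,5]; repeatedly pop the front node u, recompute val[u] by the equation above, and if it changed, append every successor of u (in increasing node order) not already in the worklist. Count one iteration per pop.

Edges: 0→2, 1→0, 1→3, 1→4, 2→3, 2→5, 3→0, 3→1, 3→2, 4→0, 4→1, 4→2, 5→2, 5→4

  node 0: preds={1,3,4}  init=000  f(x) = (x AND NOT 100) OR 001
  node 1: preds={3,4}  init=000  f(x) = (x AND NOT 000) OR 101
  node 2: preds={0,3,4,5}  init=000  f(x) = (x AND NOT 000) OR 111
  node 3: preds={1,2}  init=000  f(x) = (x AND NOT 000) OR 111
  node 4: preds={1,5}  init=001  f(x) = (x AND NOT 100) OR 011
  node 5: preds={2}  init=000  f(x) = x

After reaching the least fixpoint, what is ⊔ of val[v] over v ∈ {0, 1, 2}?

111

Iteration log — 12 steps:
  step 1. node 0  ⊔preds=001  new=001  old=000  +wl: 
  step 2. node 1  ⊔preds=001  new=101  old=000  +wl: 0
  step 3. node 2  ⊔preds=001  new=111  old=000  +wl: 
  step 4. node 3  ⊔preds=111  new=111  old=000  +wl: 1,2
  step 5. node 4  ⊔preds=101  new=011  old=001  +wl: 
  step 6. node 5  ⊔preds=111  new=111  old=000  +wl: 4
  step 7. node 0  ⊔preds=111  new=011  old=001  +wl: 
  step 8. node 1  ⊔preds=111  new=111  old=101  +wl: 0,3
  step 9. node 2  ⊔preds=111  new=111  stable
  step 10. node 4  ⊔preds=111  new=011  stable
  step 11. node 0  ⊔preds=111  new=011  stable
  step 12. node 3  ⊔preds=111  new=111  stable

Least fixpoint reached:
  node 0: 011
  node 1: 111
  node 2: 111
  node 3: 111
  node 4: 011
  node 5: 111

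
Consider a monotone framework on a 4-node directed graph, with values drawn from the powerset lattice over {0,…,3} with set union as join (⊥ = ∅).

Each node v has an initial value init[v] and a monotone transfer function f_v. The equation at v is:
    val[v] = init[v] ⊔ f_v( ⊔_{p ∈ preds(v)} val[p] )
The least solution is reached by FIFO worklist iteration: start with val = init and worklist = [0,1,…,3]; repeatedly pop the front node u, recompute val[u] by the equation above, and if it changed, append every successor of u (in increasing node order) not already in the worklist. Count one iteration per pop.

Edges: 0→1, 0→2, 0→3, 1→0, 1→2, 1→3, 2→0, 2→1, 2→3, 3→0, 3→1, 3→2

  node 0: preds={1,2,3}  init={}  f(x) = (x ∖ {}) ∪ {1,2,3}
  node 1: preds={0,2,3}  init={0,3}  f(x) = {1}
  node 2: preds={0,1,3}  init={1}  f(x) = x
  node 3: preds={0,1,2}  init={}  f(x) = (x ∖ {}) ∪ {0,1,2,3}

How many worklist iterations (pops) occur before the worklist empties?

7

Iteration log — 7 steps:
  step 1. node 0  ⊔preds={0,1,3}  new={0,1,2,3}  old={}  +wl: 
  step 2. node 1  ⊔preds={0,1,2,3}  new={0,1,3}  old={0,3}  +wl: 0
  step 3. node 2  ⊔preds={0,1,2,3}  new={0,1,2,3}  old={1}  +wl: 1
  step 4. node 3  ⊔preds={0,1,2,3}  new={0,1,2,3}  old={}  +wl: 2
  step 5. node 0  ⊔preds={0,1,2,3}  new={0,1,2,3}  stable
  step 6. node 1  ⊔preds={0,1,2,3}  new={0,1,3}  stable
  step 7. node 2  ⊔preds={0,1,2,3}  new={0,1,2,3}  stable

Least fixpoint reached:
  node 0: {0,1,2,3}
  node 1: {0,1,3}
  node 2: {0,1,2,3}
  node 3: {0,1,2,3}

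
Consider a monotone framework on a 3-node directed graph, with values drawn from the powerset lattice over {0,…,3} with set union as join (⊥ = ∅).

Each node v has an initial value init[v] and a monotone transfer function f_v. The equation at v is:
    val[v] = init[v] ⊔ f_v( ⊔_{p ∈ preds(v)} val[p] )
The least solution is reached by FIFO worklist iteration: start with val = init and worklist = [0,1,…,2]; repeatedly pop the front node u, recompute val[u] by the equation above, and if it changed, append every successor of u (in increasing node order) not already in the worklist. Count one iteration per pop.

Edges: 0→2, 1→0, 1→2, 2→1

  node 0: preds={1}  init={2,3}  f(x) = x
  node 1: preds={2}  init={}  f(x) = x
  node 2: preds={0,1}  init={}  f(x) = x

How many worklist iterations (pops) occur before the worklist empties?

Worklist (6 pops):
  #1 pop 0: in={} → {2,3} (no change)
  #2 pop 1: in={} → {} (no change)
  #3 pop 2: in={2,3} → {2,3} (was {}); enqueue [1]
  #4 pop 1: in={2,3} → {2,3} (was {}); enqueue [0,2]
  #5 pop 0: in={2,3} → {2,3} (no change)
  #6 pop 2: in={2,3} → {2,3} (no change)

Fixpoint:
  val[0] = {2,3}
  val[1] = {2,3}
  val[2] = {2,3}

6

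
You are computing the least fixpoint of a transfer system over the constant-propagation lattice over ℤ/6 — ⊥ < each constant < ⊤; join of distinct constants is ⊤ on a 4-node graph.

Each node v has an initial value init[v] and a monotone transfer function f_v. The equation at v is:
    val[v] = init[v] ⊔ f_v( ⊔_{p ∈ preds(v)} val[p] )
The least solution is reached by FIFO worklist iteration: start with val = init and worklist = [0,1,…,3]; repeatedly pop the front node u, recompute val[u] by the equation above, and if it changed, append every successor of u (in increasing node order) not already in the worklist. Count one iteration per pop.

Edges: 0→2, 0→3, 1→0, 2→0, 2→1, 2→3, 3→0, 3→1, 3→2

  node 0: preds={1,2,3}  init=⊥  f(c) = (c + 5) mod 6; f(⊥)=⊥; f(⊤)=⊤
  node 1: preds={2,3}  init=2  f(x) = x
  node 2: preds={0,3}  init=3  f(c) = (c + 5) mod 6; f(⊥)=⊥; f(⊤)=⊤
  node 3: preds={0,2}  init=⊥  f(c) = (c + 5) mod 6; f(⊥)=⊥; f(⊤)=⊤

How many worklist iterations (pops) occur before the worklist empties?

Iteration log — 7 steps:
  step 1. node 0  ⊔preds=⊤  new=⊤  old=⊥  +wl: 
  step 2. node 1  ⊔preds=3  new=⊤  old=2  +wl: 0
  step 3. node 2  ⊔preds=⊤  new=⊤  old=3  +wl: 1
  step 4. node 3  ⊔preds=⊤  new=⊤  old=⊥  +wl: 2
  step 5. node 0  ⊔preds=⊤  new=⊤  stable
  step 6. node 1  ⊔preds=⊤  new=⊤  stable
  step 7. node 2  ⊔preds=⊤  new=⊤  stable

Least fixpoint reached:
  node 0: ⊤
  node 1: ⊤
  node 2: ⊤
  node 3: ⊤

7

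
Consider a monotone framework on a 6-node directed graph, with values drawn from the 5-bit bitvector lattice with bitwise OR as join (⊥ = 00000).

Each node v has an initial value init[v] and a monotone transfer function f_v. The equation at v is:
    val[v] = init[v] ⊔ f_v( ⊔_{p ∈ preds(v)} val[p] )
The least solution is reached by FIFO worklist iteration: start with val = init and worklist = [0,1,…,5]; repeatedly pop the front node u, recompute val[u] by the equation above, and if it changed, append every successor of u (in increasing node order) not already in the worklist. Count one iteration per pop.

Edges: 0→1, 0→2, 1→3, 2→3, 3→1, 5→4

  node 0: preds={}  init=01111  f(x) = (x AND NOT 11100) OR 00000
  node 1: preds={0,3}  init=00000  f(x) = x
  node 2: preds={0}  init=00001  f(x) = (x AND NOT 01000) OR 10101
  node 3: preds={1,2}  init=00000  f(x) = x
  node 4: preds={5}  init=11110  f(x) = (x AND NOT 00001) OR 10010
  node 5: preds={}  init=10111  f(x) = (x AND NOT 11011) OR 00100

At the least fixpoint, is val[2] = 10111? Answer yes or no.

Worklist (8 pops):
  #1 pop 0: in=00000 → 01111 (no change)
  #2 pop 1: in=01111 → 01111 (was 00000); enqueue []
  #3 pop 2: in=01111 → 10111 (was 00001); enqueue []
  #4 pop 3: in=11111 → 11111 (was 00000); enqueue [1]
  #5 pop 4: in=10111 → 11110 (no change)
  #6 pop 5: in=00000 → 10111 (no change)
  #7 pop 1: in=11111 → 11111 (was 01111); enqueue [3]
  #8 pop 3: in=11111 → 11111 (no change)

Fixpoint:
  val[0] = 01111
  val[1] = 11111
  val[2] = 10111
  val[3] = 11111
  val[4] = 11110
  val[5] = 10111

yes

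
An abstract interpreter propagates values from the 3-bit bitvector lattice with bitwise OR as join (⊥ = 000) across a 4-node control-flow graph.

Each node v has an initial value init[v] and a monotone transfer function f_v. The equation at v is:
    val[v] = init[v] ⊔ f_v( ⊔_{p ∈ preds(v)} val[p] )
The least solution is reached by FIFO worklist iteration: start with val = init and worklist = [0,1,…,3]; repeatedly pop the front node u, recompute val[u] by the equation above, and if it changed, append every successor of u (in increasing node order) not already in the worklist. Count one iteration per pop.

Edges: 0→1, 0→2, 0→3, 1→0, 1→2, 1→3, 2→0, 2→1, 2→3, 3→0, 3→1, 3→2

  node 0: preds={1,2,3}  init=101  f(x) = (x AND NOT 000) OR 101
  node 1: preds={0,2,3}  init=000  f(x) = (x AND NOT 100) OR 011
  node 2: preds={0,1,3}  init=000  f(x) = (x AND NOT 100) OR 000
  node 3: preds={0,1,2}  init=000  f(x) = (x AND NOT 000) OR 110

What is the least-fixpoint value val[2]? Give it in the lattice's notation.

011

Iteration log — 8 steps:
  step 1. node 0  ⊔preds=000  new=101  stable
  step 2. node 1  ⊔preds=101  new=011  old=000  +wl: 0
  step 3. node 2  ⊔preds=111  new=011  old=000  +wl: 1
  step 4. node 3  ⊔preds=111  new=111  old=000  +wl: 2
  step 5. node 0  ⊔preds=111  new=111  old=101  +wl: 3
  step 6. node 1  ⊔preds=111  new=011  stable
  step 7. node 2  ⊔preds=111  new=011  stable
  step 8. node 3  ⊔preds=111  new=111  stable

Least fixpoint reached:
  node 0: 111
  node 1: 011
  node 2: 011
  node 3: 111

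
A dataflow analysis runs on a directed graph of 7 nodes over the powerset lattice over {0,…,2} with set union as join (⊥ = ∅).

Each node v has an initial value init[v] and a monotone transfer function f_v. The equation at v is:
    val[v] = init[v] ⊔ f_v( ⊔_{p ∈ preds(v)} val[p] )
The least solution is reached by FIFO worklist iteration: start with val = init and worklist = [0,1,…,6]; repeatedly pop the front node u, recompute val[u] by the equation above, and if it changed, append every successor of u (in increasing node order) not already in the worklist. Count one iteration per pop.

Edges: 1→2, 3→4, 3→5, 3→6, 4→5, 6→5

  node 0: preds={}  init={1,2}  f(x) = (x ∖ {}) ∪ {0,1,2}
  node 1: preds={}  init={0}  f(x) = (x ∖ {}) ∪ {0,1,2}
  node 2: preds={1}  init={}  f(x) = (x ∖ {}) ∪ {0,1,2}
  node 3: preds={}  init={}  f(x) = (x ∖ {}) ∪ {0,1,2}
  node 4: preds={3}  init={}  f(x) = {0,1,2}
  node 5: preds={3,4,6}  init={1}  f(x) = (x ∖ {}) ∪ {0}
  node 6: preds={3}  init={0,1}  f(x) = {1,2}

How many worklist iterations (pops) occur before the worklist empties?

8

Worklist (8 pops):
  #1 pop 0: in={} → {0,1,2} (was {1,2}); enqueue []
  #2 pop 1: in={} → {0,1,2} (was {0}); enqueue []
  #3 pop 2: in={0,1,2} → {0,1,2} (was {}); enqueue []
  #4 pop 3: in={} → {0,1,2} (was {}); enqueue []
  #5 pop 4: in={0,1,2} → {0,1,2} (was {}); enqueue []
  #6 pop 5: in={0,1,2} → {0,1,2} (was {1}); enqueue []
  #7 pop 6: in={0,1,2} → {0,1,2} (was {0,1}); enqueue [5]
  #8 pop 5: in={0,1,2} → {0,1,2} (no change)

Fixpoint:
  val[0] = {0,1,2}
  val[1] = {0,1,2}
  val[2] = {0,1,2}
  val[3] = {0,1,2}
  val[4] = {0,1,2}
  val[5] = {0,1,2}
  val[6] = {0,1,2}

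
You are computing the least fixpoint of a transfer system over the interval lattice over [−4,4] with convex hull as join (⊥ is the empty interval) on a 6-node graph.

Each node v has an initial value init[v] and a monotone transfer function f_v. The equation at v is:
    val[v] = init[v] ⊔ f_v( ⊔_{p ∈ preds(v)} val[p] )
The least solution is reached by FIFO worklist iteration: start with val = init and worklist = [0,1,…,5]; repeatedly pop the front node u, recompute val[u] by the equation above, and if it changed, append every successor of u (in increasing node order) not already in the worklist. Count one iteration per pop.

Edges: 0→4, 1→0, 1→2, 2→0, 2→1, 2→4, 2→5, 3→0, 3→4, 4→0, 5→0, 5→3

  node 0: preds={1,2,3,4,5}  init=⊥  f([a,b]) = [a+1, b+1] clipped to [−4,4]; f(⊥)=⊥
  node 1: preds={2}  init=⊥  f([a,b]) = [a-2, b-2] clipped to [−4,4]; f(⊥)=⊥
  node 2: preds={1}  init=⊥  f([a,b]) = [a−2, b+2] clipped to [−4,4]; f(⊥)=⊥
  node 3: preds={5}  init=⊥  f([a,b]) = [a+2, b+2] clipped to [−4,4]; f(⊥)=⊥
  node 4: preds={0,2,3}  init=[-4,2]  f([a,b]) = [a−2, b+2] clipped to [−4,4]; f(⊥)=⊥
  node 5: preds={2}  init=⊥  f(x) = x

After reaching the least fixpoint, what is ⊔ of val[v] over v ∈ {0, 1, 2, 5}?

Iteration log — 8 steps:
  step 1. node 0  ⊔preds=[-4,2]  new=[-3,3]  old=⊥  +wl: 
  step 2. node 1  ⊔preds=⊥  new=⊥  stable
  step 3. node 2  ⊔preds=⊥  new=⊥  stable
  step 4. node 3  ⊔preds=⊥  new=⊥  stable
  step 5. node 4  ⊔preds=[-3,3]  new=[-4,4]  old=[-4,2]  +wl: 0
  step 6. node 5  ⊔preds=⊥  new=⊥  stable
  step 7. node 0  ⊔preds=[-4,4]  new=[-3,4]  old=[-3,3]  +wl: 4
  step 8. node 4  ⊔preds=[-3,4]  new=[-4,4]  stable

Least fixpoint reached:
  node 0: [-3,4]
  node 1: ⊥
  node 2: ⊥
  node 3: ⊥
  node 4: [-4,4]
  node 5: ⊥

[-3,4]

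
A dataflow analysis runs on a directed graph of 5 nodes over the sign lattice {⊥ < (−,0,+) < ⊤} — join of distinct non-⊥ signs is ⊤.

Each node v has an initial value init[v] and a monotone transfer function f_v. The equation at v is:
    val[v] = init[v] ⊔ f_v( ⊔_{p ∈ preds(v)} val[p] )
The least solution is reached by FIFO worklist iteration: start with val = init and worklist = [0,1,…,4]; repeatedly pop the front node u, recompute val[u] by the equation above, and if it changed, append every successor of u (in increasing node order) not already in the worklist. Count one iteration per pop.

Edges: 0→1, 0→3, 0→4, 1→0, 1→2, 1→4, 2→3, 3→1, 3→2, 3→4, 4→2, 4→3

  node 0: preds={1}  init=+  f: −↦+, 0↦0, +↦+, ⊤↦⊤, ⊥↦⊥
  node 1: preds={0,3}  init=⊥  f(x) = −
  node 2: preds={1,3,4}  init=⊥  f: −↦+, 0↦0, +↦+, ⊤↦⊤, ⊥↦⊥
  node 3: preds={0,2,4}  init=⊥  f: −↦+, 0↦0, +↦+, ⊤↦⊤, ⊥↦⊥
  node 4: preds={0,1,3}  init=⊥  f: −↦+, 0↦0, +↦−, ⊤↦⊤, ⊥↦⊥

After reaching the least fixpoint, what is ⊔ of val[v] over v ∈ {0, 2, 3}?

Iteration log — 12 steps:
  step 1. node 0  ⊔preds=⊥  new=+  stable
  step 2. node 1  ⊔preds=+  new=−  old=⊥  +wl: 0
  step 3. node 2  ⊔preds=−  new=+  old=⊥  +wl: 
  step 4. node 3  ⊔preds=+  new=+  old=⊥  +wl: 1,2
  step 5. node 4  ⊔preds=⊤  new=⊤  old=⊥  +wl: 3
  step 6. node 0  ⊔preds=−  new=+  stable
  step 7. node 1  ⊔preds=+  new=−  stable
  step 8. node 2  ⊔preds=⊤  new=⊤  old=+  +wl: 
  step 9. node 3  ⊔preds=⊤  new=⊤  old=+  +wl: 1,2,4
  step 10. node 1  ⊔preds=⊤  new=−  stable
  step 11. node 2  ⊔preds=⊤  new=⊤  stable
  step 12. node 4  ⊔preds=⊤  new=⊤  stable

Least fixpoint reached:
  node 0: +
  node 1: −
  node 2: ⊤
  node 3: ⊤
  node 4: ⊤

⊤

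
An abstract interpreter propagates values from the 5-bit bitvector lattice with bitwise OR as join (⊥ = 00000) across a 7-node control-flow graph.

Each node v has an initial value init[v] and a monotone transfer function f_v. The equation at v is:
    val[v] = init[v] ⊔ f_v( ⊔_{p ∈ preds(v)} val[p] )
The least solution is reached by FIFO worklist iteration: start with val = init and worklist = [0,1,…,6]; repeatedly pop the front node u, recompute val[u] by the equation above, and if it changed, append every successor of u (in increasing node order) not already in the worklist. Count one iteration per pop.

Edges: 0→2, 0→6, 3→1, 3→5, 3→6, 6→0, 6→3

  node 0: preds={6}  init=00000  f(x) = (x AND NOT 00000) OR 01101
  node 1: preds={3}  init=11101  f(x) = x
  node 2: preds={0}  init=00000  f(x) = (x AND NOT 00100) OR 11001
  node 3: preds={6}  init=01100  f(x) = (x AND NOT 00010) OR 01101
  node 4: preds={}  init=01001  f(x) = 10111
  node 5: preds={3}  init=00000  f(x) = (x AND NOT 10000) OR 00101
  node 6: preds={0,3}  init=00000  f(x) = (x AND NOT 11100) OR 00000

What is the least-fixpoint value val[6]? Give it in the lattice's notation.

Worklist (10 pops):
  #1 pop 0: in=00000 → 01101 (was 00000); enqueue []
  #2 pop 1: in=01100 → 11101 (no change)
  #3 pop 2: in=01101 → 11001 (was 00000); enqueue []
  #4 pop 3: in=00000 → 01101 (was 01100); enqueue [1]
  #5 pop 4: in=00000 → 11111 (was 01001); enqueue []
  #6 pop 5: in=01101 → 01101 (was 00000); enqueue []
  #7 pop 6: in=01101 → 00001 (was 00000); enqueue [0,3]
  #8 pop 1: in=01101 → 11101 (no change)
  #9 pop 0: in=00001 → 01101 (no change)
  #10 pop 3: in=00001 → 01101 (no change)

Fixpoint:
  val[0] = 01101
  val[1] = 11101
  val[2] = 11001
  val[3] = 01101
  val[4] = 11111
  val[5] = 01101
  val[6] = 00001

00001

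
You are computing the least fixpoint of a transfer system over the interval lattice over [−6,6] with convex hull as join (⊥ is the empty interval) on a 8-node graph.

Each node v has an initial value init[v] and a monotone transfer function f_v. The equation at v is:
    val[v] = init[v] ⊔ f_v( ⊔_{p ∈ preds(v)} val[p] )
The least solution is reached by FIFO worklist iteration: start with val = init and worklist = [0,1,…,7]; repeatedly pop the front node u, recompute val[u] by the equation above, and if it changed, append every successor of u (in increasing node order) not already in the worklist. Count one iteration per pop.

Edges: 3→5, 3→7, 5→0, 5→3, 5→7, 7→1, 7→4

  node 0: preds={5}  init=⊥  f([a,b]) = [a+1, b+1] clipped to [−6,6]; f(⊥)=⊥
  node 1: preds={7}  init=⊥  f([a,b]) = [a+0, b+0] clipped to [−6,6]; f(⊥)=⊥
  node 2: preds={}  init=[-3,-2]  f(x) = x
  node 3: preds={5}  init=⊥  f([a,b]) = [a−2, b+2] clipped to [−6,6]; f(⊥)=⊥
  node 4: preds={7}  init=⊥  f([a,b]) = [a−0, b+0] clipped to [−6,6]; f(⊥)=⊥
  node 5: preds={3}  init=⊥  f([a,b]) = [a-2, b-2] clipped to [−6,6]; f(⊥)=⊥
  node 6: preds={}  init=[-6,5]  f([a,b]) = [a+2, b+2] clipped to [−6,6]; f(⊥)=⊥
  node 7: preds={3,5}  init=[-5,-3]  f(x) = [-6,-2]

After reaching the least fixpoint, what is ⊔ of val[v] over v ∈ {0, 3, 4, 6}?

[-6,5]

Trace (10 dequeues):
  [1] u=0 | in ⊥ | out ⊥ | ==
  [2] u=1 | in [-5,-3] | out [-5,-3] | prev ⊥ | push {}
  [3] u=2 | in ⊥ | out [-3,-2] | ==
  [4] u=3 | in ⊥ | out ⊥ | ==
  [5] u=4 | in [-5,-3] | out [-5,-3] | prev ⊥ | push {}
  [6] u=5 | in ⊥ | out ⊥ | ==
  [7] u=6 | in ⊥ | out [-6,5] | ==
  [8] u=7 | in ⊥ | out [-6,-2] | prev [-5,-3] | push {1,4}
  [9] u=1 | in [-6,-2] | out [-6,-2] | prev [-5,-3] | push {}
  [10] u=4 | in [-6,-2] | out [-6,-2] | prev [-5,-3] | push {}

Converged values:
  [0] ⊥
  [1] [-6,-2]
  [2] [-3,-2]
  [3] ⊥
  [4] [-6,-2]
  [5] ⊥
  [6] [-6,5]
  [7] [-6,-2]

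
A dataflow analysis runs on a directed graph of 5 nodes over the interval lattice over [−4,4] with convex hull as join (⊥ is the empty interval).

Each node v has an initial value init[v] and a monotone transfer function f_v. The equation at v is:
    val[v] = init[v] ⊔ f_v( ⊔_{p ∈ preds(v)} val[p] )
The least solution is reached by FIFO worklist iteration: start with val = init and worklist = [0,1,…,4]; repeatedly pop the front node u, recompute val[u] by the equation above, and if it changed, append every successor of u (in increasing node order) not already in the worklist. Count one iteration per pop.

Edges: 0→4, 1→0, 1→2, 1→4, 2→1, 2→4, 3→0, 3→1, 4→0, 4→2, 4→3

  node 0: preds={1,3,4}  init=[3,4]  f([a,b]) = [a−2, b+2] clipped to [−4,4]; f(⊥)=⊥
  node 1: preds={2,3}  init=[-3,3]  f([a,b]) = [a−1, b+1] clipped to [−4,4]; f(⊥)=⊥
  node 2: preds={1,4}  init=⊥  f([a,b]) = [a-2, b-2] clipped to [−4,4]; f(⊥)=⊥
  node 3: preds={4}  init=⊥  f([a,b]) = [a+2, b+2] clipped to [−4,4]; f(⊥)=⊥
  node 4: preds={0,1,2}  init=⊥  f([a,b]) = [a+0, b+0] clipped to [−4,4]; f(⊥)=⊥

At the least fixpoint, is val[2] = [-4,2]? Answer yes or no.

yes

Iteration log — 14 steps:
  step 1. node 0  ⊔preds=[-3,3]  new=[-4,4]  old=[3,4]  +wl: 
  step 2. node 1  ⊔preds=⊥  new=[-3,3]  stable
  step 3. node 2  ⊔preds=[-3,3]  new=[-4,1]  old=⊥  +wl: 1
  step 4. node 3  ⊔preds=⊥  new=⊥  stable
  step 5. node 4  ⊔preds=[-4,4]  new=[-4,4]  old=⊥  +wl: 0,2,3
  step 6. node 1  ⊔preds=[-4,1]  new=[-4,3]  old=[-3,3]  +wl: 4
  step 7. node 0  ⊔preds=[-4,4]  new=[-4,4]  stable
  step 8. node 2  ⊔preds=[-4,4]  new=[-4,2]  old=[-4,1]  +wl: 1
  step 9. node 3  ⊔preds=[-4,4]  new=[-2,4]  old=⊥  +wl: 0
  step 10. node 4  ⊔preds=[-4,4]  new=[-4,4]  stable
  step 11. node 1  ⊔preds=[-4,4]  new=[-4,4]  old=[-4,3]  +wl: 2,4
  step 12. node 0  ⊔preds=[-4,4]  new=[-4,4]  stable
  step 13. node 2  ⊔preds=[-4,4]  new=[-4,2]  stable
  step 14. node 4  ⊔preds=[-4,4]  new=[-4,4]  stable

Least fixpoint reached:
  node 0: [-4,4]
  node 1: [-4,4]
  node 2: [-4,2]
  node 3: [-2,4]
  node 4: [-4,4]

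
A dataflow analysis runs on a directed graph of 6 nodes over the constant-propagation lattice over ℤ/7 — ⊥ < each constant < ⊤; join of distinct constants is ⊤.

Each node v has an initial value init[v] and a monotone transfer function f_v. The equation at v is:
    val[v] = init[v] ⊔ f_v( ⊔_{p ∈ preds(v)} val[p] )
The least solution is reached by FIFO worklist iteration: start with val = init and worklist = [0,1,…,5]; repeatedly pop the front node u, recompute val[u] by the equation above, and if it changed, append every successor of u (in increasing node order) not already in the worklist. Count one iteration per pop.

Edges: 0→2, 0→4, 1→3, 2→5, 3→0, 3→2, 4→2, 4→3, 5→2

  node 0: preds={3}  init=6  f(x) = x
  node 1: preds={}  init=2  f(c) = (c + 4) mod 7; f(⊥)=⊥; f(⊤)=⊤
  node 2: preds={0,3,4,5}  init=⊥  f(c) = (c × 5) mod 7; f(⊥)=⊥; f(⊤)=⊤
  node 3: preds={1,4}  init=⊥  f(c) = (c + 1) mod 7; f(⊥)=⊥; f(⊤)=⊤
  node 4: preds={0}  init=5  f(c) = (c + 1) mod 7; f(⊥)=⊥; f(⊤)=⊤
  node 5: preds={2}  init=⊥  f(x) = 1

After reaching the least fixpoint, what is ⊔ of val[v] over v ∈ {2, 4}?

Trace (10 dequeues):
  [1] u=0 | in ⊥ | out 6 | ==
  [2] u=1 | in ⊥ | out 2 | ==
  [3] u=2 | in ⊤ | out ⊤ | prev ⊥ | push {}
  [4] u=3 | in ⊤ | out ⊤ | prev ⊥ | push {0,2}
  [5] u=4 | in 6 | out ⊤ | prev 5 | push {3}
  [6] u=5 | in ⊤ | out 1 | prev ⊥ | push {}
  [7] u=0 | in ⊤ | out ⊤ | prev 6 | push {4}
  [8] u=2 | in ⊤ | out ⊤ | ==
  [9] u=3 | in ⊤ | out ⊤ | ==
  [10] u=4 | in ⊤ | out ⊤ | ==

Converged values:
  [0] ⊤
  [1] 2
  [2] ⊤
  [3] ⊤
  [4] ⊤
  [5] 1

⊤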